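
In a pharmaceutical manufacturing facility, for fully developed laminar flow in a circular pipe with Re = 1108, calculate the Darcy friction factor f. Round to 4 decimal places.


f = 64 / Re
f = 64 / 1108
f = 0.0578


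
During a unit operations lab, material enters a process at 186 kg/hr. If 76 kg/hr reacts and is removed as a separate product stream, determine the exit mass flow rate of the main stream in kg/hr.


Steady-state mass balance on the main outlet: F_out = F_in - F_removed
F_out = 186 - 76
F_out = 110 kg/hr


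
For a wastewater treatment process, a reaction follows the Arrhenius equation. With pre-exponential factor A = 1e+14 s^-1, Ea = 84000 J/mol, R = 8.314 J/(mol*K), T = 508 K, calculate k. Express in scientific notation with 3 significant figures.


k = A * exp(-Ea/(R*T))
k = 1e+14 * exp(-84000 / (8.314 * 508))
k = 1e+14 * exp(-19.888661)
k = 2.30e+05


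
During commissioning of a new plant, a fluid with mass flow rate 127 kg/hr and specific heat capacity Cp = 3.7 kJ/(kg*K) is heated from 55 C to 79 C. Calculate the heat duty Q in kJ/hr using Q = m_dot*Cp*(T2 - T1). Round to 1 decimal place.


Q = m_dot * Cp * (T2 - T1)
Q = 127 * 3.7 * (79 - 55)
Q = 127 * 3.7 * 24
Q = 11277.6 kJ/hr


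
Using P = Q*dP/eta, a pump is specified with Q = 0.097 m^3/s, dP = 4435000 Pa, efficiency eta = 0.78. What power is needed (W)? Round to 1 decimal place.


P = Q * dP / eta
P = 0.097 * 4435000 / 0.78
P = 430195.0 / 0.78
P = 551532.1 W


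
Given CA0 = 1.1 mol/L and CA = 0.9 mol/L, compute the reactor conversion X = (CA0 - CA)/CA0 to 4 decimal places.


X = (CA0 - CA) / CA0
X = (1.1 - 0.9) / 1.1
X = 0.2 / 1.1
X = 0.1818


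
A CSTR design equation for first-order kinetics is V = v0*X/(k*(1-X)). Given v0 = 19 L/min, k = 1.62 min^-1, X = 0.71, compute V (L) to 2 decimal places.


V = v0 * X / (k * (1 - X))
V = 19 * 0.71 / (1.62 * (1 - 0.71))
V = 13.49 / (1.62 * 0.29)
V = 13.49 / 0.4698
V = 28.71 L


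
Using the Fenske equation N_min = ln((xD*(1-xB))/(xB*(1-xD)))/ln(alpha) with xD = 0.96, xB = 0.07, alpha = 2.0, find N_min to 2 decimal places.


N_min = ln((xD*(1-xB))/(xB*(1-xD))) / ln(alpha)
Numerator inside ln: 0.8928 / 0.0028 = 318.857143
ln(318.857143) = 5.764743
ln(alpha) = ln(2.0) = 0.693147
N_min = 5.764743 / 0.693147 = 8.32


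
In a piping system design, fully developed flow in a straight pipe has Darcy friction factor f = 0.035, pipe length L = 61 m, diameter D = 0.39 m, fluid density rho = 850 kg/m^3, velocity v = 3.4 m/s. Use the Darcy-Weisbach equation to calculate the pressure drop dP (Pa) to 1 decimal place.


dP = f * (L/D) * (rho*v^2/2)
dP = 0.035 * (61/0.39) * (850*3.4^2/2)
L/D = 156.41025641
rho*v^2/2 = 850*11.56/2 = 4913.0
dP = 0.035 * 156.41025641 * 4913.0
dP = 26895.5 Pa


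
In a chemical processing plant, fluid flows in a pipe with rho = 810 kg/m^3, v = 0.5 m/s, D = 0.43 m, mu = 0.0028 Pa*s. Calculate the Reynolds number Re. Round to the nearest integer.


Re = rho * v * D / mu
Re = 810 * 0.5 * 0.43 / 0.0028
Re = 174.15 / 0.0028
Re = 62196


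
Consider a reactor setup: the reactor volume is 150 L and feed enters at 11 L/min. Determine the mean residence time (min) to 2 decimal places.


tau = V / v0
tau = 150 / 11
tau = 13.64 min


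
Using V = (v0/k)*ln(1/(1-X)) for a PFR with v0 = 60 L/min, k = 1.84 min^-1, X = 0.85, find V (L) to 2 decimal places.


V = (v0/k) * ln(1/(1-X))
V = (60/1.84) * ln(1/(1-0.85))
V = 32.608696 * ln(6.666667)
V = 32.608696 * 1.89712
V = 61.86 L


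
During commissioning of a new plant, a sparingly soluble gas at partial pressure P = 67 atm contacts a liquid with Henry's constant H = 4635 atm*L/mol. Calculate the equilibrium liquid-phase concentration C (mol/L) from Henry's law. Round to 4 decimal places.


C = P / H
C = 67 / 4635
C = 0.0145 mol/L


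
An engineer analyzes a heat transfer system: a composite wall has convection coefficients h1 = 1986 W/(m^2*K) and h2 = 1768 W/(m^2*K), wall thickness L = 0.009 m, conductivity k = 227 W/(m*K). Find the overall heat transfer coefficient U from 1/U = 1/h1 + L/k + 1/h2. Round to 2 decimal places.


1/U = 1/h1 + L/k + 1/h2
1/U = 1/1986 + 0.009/227 + 1/1768
1/U = 0.0005035247 + 3.96476e-05 + 0.0005656109
1/U = 0.0011087832
U = 901.89 W/(m^2*K)


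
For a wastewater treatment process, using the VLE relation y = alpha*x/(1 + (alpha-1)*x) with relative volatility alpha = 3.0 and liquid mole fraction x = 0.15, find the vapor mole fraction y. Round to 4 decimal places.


y = alpha*x / (1 + (alpha-1)*x)
y = 3.0*0.15 / (1 + (3.0-1)*0.15)
y = 0.45 / (1 + 0.3)
y = 0.45 / 1.3
y = 0.3462


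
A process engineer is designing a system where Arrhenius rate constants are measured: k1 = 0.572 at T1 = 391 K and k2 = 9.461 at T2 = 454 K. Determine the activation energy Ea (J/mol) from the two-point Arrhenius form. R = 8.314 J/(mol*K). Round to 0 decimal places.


Ea = R * ln(k2/k1) / (1/T1 - 1/T2)
ln(k2/k1) = ln(9.461/0.572) = 2.8057944
1/T1 - 1/T2 = 1/391 - 1/454 = 0.000354901585
Ea = 8.314 * 2.8057944 / 0.000354901585
Ea = 65729 J/mol


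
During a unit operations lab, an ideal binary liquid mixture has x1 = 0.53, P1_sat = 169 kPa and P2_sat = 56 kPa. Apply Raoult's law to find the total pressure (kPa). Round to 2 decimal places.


P = x1*P1_sat + x2*P2_sat
x2 = 1 - x1 = 1 - 0.53 = 0.47
P = 0.53*169 + 0.47*56
P = 89.57 + 26.32
P = 115.89 kPa


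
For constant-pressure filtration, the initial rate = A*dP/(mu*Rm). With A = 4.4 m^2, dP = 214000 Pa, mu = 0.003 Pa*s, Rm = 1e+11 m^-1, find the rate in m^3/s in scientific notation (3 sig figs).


rate = A * dP / (mu * Rm)
rate = 4.4 * 214000 / (0.003 * 1e+11)
rate = 941600.0 / 3.000e+08
rate = 3.14e-03 m^3/s


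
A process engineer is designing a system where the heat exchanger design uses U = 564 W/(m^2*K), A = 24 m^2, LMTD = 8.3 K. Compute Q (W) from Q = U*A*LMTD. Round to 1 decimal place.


Q = U * A * LMTD
Q = 564 * 24 * 8.3
Q = 112348.8 W


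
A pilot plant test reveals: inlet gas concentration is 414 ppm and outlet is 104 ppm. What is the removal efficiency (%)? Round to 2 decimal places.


Efficiency = (G_in - G_out) / G_in * 100%
Efficiency = (414 - 104) / 414 * 100
Efficiency = 310 / 414 * 100
Efficiency = 74.88%


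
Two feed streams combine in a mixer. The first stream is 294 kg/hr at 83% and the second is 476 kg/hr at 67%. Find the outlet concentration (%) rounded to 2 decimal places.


Mass balance on solute: F1*x1 + F2*x2 = F3*x3
F3 = F1 + F2 = 294 + 476 = 770 kg/hr
x3 = (F1*x1 + F2*x2)/F3
x3 = (294*0.83 + 476*0.67) / 770
x3 = 73.11%


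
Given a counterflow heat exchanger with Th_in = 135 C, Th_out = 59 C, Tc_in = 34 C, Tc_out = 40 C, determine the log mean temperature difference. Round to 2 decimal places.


dT1 = Th_in - Tc_out = 135 - 40 = 95
dT2 = Th_out - Tc_in = 59 - 34 = 25
LMTD = (dT1 - dT2) / ln(dT1/dT2)
LMTD = (95 - 25) / ln(95/25)
LMTD = 52.43 K


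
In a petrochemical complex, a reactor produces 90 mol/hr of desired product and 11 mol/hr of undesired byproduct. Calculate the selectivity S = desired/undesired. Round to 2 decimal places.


S = desired product rate / undesired product rate
S = 90 / 11
S = 8.18


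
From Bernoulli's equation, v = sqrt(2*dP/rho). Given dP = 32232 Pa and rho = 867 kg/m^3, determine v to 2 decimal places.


v = sqrt(2*dP/rho)
v = sqrt(2*32232/867)
v = sqrt(74.352941)
v = 8.62 m/s


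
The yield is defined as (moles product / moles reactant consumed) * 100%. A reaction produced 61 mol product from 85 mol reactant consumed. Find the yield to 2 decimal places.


Yield = (moles product / moles consumed) * 100%
Yield = (61 / 85) * 100
Yield = 0.7176 * 100
Yield = 71.76%


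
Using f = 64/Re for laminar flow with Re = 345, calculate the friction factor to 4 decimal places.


f = 64 / Re
f = 64 / 345
f = 0.1855


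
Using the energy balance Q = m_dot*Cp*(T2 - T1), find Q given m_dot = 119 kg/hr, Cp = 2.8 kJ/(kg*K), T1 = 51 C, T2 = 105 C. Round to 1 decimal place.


Q = m_dot * Cp * (T2 - T1)
Q = 119 * 2.8 * (105 - 51)
Q = 119 * 2.8 * 54
Q = 17992.8 kJ/hr


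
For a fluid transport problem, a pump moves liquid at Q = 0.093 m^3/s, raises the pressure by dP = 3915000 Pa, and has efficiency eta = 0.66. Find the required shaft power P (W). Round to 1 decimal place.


P = Q * dP / eta
P = 0.093 * 3915000 / 0.66
P = 364095.0 / 0.66
P = 551659.1 W


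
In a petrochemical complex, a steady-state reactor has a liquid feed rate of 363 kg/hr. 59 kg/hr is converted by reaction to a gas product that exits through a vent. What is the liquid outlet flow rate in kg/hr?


Steady-state mass balance on the main outlet: F_out = F_in - F_removed
F_out = 363 - 59
F_out = 304 kg/hr


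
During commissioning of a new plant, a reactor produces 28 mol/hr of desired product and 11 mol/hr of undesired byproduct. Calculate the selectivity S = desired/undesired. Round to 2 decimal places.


S = desired product rate / undesired product rate
S = 28 / 11
S = 2.55


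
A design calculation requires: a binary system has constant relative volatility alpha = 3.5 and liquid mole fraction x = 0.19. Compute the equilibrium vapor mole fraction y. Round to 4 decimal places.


y = alpha*x / (1 + (alpha-1)*x)
y = 3.5*0.19 / (1 + (3.5-1)*0.19)
y = 0.665 / (1 + 0.475)
y = 0.665 / 1.475
y = 0.4508


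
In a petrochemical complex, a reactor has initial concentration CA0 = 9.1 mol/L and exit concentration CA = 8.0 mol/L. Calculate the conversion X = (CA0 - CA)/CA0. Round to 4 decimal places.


X = (CA0 - CA) / CA0
X = (9.1 - 8.0) / 9.1
X = 1.1 / 9.1
X = 0.1209


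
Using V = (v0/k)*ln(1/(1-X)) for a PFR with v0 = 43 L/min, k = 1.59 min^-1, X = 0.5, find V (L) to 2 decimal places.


V = (v0/k) * ln(1/(1-X))
V = (43/1.59) * ln(1/(1-0.5))
V = 27.044025 * ln(2.0)
V = 27.044025 * 0.693147
V = 18.75 L


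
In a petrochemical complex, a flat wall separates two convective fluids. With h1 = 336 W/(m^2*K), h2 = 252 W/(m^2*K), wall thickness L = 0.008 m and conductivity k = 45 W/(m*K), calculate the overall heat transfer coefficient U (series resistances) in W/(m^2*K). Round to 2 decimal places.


1/U = 1/h1 + L/k + 1/h2
1/U = 1/336 + 0.008/45 + 1/252
1/U = 0.0029761905 + 0.0001777778 + 0.003968254
1/U = 0.0071222223
U = 140.41 W/(m^2*K)


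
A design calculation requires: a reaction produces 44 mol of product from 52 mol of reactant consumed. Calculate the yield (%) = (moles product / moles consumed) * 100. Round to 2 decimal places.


Yield = (moles product / moles consumed) * 100%
Yield = (44 / 52) * 100
Yield = 0.8462 * 100
Yield = 84.62%


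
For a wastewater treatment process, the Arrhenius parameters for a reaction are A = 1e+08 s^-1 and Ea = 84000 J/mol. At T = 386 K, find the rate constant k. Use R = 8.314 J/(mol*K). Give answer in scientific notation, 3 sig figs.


k = A * exp(-Ea/(R*T))
k = 1e+08 * exp(-84000 / (8.314 * 386))
k = 1e+08 * exp(-26.174715)
k = 4.29e-04


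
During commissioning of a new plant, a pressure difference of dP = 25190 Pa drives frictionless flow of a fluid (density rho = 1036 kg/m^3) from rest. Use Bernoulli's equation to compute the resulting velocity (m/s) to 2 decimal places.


v = sqrt(2*dP/rho)
v = sqrt(2*25190/1036)
v = sqrt(48.629344)
v = 6.97 m/s


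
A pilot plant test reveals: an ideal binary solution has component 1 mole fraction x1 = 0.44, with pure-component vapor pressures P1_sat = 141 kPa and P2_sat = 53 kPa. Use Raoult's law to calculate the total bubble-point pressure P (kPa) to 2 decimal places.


P = x1*P1_sat + x2*P2_sat
x2 = 1 - x1 = 1 - 0.44 = 0.56
P = 0.44*141 + 0.56*53
P = 62.04 + 29.68
P = 91.72 kPa


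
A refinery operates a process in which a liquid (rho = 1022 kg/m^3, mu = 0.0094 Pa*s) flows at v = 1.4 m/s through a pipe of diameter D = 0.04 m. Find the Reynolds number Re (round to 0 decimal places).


Re = rho * v * D / mu
Re = 1022 * 1.4 * 0.04 / 0.0094
Re = 57.232 / 0.0094
Re = 6089


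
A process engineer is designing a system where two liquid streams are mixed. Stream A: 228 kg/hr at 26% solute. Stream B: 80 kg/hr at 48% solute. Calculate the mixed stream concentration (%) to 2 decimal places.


Mass balance on solute: F1*x1 + F2*x2 = F3*x3
F3 = F1 + F2 = 228 + 80 = 308 kg/hr
x3 = (F1*x1 + F2*x2)/F3
x3 = (228*0.26 + 80*0.48) / 308
x3 = 31.71%


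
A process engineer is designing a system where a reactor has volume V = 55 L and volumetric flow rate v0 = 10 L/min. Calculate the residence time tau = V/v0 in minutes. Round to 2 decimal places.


tau = V / v0
tau = 55 / 10
tau = 5.50 min


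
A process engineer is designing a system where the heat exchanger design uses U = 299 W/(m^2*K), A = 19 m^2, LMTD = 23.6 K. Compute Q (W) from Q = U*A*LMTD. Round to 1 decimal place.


Q = U * A * LMTD
Q = 299 * 19 * 23.6
Q = 134071.6 W


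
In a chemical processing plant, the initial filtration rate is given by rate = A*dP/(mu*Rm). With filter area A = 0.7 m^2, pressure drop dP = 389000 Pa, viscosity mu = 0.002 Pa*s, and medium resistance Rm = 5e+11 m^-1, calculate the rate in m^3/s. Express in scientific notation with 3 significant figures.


rate = A * dP / (mu * Rm)
rate = 0.7 * 389000 / (0.002 * 5e+11)
rate = 272300.0 / 1.000e+09
rate = 2.72e-04 m^3/s


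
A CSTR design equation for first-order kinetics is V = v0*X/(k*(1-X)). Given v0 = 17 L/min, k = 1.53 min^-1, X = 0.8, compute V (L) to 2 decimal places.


V = v0 * X / (k * (1 - X))
V = 17 * 0.8 / (1.53 * (1 - 0.8))
V = 13.6 / (1.53 * 0.2)
V = 13.6 / 0.306
V = 44.44 L


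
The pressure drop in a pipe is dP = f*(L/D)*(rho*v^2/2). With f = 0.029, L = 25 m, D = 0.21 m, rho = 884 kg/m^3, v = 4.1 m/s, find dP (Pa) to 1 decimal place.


dP = f * (L/D) * (rho*v^2/2)
dP = 0.029 * (25/0.21) * (884*4.1^2/2)
L/D = 119.04761905
rho*v^2/2 = 884*16.81/2 = 7430.02
dP = 0.029 * 119.04761905 * 7430.02
dP = 25651.3 Pa


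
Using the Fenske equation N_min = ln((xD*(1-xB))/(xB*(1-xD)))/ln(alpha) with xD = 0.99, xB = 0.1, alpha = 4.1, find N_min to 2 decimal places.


N_min = ln((xD*(1-xB))/(xB*(1-xD))) / ln(alpha)
Numerator inside ln: 0.891 / 0.001 = 891.0
ln(891.0) = 6.792344
ln(alpha) = ln(4.1) = 1.410987
N_min = 6.792344 / 1.410987 = 4.81


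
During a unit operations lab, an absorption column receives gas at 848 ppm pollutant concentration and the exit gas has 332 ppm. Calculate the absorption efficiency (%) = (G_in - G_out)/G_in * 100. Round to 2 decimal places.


Efficiency = (G_in - G_out) / G_in * 100%
Efficiency = (848 - 332) / 848 * 100
Efficiency = 516 / 848 * 100
Efficiency = 60.85%


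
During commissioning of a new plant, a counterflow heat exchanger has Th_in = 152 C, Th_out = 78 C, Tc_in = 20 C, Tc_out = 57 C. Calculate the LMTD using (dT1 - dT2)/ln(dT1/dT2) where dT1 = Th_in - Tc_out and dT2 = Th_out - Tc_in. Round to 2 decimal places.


dT1 = Th_in - Tc_out = 152 - 57 = 95
dT2 = Th_out - Tc_in = 78 - 20 = 58
LMTD = (dT1 - dT2) / ln(dT1/dT2)
LMTD = (95 - 58) / ln(95/58)
LMTD = 74.98 K


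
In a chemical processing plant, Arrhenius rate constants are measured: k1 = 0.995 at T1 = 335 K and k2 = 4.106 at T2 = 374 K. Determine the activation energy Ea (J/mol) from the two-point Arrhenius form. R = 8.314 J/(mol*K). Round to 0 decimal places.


Ea = R * ln(k2/k1) / (1/T1 - 1/T2)
ln(k2/k1) = ln(4.106/0.995) = 1.4174619
1/T1 - 1/T2 = 1/335 - 1/374 = 0.000311277835
Ea = 8.314 * 1.4174619 / 0.000311277835
Ea = 37859 J/mol


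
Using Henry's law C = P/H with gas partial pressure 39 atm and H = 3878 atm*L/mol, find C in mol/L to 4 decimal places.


C = P / H
C = 39 / 3878
C = 0.0101 mol/L


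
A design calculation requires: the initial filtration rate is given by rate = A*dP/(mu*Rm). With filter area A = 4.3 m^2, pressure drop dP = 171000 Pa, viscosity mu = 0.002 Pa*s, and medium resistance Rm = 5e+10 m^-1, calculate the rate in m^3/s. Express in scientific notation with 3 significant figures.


rate = A * dP / (mu * Rm)
rate = 4.3 * 171000 / (0.002 * 5e+10)
rate = 735300.0 / 1.000e+08
rate = 7.35e-03 m^3/s


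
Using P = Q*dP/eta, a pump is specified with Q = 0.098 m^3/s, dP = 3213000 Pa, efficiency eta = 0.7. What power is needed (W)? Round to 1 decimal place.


P = Q * dP / eta
P = 0.098 * 3213000 / 0.7
P = 314874.0 / 0.7
P = 449820.0 W


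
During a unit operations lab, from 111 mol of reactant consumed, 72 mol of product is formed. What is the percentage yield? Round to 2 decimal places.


Yield = (moles product / moles consumed) * 100%
Yield = (72 / 111) * 100
Yield = 0.6486 * 100
Yield = 64.86%


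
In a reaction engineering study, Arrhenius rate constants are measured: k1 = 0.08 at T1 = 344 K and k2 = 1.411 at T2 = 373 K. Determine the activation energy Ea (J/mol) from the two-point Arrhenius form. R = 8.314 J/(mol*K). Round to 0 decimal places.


Ea = R * ln(k2/k1) / (1/T1 - 1/T2)
ln(k2/k1) = ln(1.411/0.08) = 2.8700273
1/T1 - 1/T2 = 1/344 - 1/373 = 0.000226011597
Ea = 8.314 * 2.8700273 / 0.000226011597
Ea = 105576 J/mol


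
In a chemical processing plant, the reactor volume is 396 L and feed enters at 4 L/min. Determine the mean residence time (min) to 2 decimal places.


tau = V / v0
tau = 396 / 4
tau = 99.00 min


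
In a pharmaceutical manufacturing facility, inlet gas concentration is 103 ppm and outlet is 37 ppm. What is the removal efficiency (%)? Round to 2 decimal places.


Efficiency = (G_in - G_out) / G_in * 100%
Efficiency = (103 - 37) / 103 * 100
Efficiency = 66 / 103 * 100
Efficiency = 64.08%


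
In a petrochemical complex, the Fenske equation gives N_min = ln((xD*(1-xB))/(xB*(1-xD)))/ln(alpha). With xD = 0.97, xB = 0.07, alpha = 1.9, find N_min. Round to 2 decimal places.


N_min = ln((xD*(1-xB))/(xB*(1-xD))) / ln(alpha)
Numerator inside ln: 0.9021 / 0.0021 = 429.571429
ln(429.571429) = 6.062788
ln(alpha) = ln(1.9) = 0.641854
N_min = 6.062788 / 0.641854 = 9.45


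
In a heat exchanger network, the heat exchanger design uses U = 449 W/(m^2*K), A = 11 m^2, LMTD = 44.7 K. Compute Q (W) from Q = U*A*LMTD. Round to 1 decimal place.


Q = U * A * LMTD
Q = 449 * 11 * 44.7
Q = 220773.3 W


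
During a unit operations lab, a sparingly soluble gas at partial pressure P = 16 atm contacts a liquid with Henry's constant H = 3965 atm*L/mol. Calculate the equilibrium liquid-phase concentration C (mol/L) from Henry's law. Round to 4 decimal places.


C = P / H
C = 16 / 3965
C = 0.0040 mol/L


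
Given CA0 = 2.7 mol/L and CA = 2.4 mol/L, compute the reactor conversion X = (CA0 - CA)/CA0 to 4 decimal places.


X = (CA0 - CA) / CA0
X = (2.7 - 2.4) / 2.7
X = 0.3 / 2.7
X = 0.1111


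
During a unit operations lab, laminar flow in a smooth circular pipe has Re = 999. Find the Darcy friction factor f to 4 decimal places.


f = 64 / Re
f = 64 / 999
f = 0.0641


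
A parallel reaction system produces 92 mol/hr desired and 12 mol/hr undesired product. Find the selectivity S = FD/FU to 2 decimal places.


S = desired product rate / undesired product rate
S = 92 / 12
S = 7.67


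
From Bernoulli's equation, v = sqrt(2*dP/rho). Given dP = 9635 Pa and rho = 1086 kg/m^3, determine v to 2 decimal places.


v = sqrt(2*dP/rho)
v = sqrt(2*9635/1086)
v = sqrt(17.744015)
v = 4.21 m/s


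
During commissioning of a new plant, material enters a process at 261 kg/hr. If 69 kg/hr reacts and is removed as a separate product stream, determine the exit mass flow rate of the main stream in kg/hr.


Steady-state mass balance on the main outlet: F_out = F_in - F_removed
F_out = 261 - 69
F_out = 192 kg/hr


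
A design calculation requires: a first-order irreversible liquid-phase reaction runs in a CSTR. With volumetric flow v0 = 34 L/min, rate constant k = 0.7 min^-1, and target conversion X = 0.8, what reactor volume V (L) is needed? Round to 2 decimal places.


V = v0 * X / (k * (1 - X))
V = 34 * 0.8 / (0.7 * (1 - 0.8))
V = 27.2 / (0.7 * 0.2)
V = 27.2 / 0.14
V = 194.29 L


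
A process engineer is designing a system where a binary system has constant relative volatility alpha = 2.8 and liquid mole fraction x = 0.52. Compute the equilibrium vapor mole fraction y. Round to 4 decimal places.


y = alpha*x / (1 + (alpha-1)*x)
y = 2.8*0.52 / (1 + (2.8-1)*0.52)
y = 1.456 / (1 + 0.936)
y = 1.456 / 1.936
y = 0.7521


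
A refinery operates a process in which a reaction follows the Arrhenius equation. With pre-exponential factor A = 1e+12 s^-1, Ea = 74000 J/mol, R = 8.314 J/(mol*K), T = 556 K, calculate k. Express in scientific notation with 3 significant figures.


k = A * exp(-Ea/(R*T))
k = 1e+12 * exp(-74000 / (8.314 * 556))
k = 1e+12 * exp(-16.008362)
k = 1.12e+05


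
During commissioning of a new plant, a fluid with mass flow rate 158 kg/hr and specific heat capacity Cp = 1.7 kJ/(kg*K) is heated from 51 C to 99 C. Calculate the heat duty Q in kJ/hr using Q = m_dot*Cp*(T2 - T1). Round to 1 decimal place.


Q = m_dot * Cp * (T2 - T1)
Q = 158 * 1.7 * (99 - 51)
Q = 158 * 1.7 * 48
Q = 12892.8 kJ/hr


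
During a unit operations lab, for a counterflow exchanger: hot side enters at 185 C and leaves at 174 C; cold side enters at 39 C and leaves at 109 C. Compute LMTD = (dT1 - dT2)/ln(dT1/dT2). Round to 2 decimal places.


dT1 = Th_in - Tc_out = 185 - 109 = 76
dT2 = Th_out - Tc_in = 174 - 39 = 135
LMTD = (dT1 - dT2) / ln(dT1/dT2)
LMTD = (76 - 135) / ln(76/135)
LMTD = 102.69 K


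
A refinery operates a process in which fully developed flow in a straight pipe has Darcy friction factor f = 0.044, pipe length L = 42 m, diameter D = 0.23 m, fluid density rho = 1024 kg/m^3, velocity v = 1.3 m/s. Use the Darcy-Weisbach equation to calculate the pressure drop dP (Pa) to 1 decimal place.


dP = f * (L/D) * (rho*v^2/2)
dP = 0.044 * (42/0.23) * (1024*1.3^2/2)
L/D = 182.60869565
rho*v^2/2 = 1024*1.69/2 = 865.28
dP = 0.044 * 182.60869565 * 865.28
dP = 6952.3 Pa


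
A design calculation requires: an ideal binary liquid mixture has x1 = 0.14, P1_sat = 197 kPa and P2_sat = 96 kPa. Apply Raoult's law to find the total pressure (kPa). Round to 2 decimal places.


P = x1*P1_sat + x2*P2_sat
x2 = 1 - x1 = 1 - 0.14 = 0.86
P = 0.14*197 + 0.86*96
P = 27.58 + 82.56
P = 110.14 kPa


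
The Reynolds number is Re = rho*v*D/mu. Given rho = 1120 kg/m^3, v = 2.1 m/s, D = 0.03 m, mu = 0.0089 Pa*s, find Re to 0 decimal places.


Re = rho * v * D / mu
Re = 1120 * 2.1 * 0.03 / 0.0089
Re = 70.56 / 0.0089
Re = 7928


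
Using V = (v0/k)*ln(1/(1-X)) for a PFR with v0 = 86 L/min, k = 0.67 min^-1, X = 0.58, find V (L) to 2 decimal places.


V = (v0/k) * ln(1/(1-X))
V = (86/0.67) * ln(1/(1-0.58))
V = 128.358209 * ln(2.380952)
V = 128.358209 * 0.8675
V = 111.35 L


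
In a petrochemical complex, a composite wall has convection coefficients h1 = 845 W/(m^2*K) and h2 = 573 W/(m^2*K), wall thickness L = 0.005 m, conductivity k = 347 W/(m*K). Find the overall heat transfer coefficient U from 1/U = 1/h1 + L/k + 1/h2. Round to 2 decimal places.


1/U = 1/h1 + L/k + 1/h2
1/U = 1/845 + 0.005/347 + 1/573
1/U = 0.001183432 + 1.44092e-05 + 0.0017452007
1/U = 0.0029430419
U = 339.78 W/(m^2*K)


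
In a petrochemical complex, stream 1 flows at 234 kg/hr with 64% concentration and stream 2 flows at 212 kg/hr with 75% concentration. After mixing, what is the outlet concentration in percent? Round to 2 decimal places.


Mass balance on solute: F1*x1 + F2*x2 = F3*x3
F3 = F1 + F2 = 234 + 212 = 446 kg/hr
x3 = (F1*x1 + F2*x2)/F3
x3 = (234*0.64 + 212*0.75) / 446
x3 = 69.23%


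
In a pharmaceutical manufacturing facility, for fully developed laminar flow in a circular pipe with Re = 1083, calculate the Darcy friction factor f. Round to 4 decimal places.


f = 64 / Re
f = 64 / 1083
f = 0.0591


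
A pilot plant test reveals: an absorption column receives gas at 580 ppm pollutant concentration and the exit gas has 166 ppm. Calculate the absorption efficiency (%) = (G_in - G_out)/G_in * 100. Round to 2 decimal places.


Efficiency = (G_in - G_out) / G_in * 100%
Efficiency = (580 - 166) / 580 * 100
Efficiency = 414 / 580 * 100
Efficiency = 71.38%


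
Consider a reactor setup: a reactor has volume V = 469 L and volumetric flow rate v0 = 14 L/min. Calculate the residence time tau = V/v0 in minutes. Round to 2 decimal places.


tau = V / v0
tau = 469 / 14
tau = 33.50 min


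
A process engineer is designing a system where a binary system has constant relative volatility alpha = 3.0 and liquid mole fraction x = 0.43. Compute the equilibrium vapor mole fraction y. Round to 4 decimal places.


y = alpha*x / (1 + (alpha-1)*x)
y = 3.0*0.43 / (1 + (3.0-1)*0.43)
y = 1.29 / (1 + 0.86)
y = 1.29 / 1.86
y = 0.6935


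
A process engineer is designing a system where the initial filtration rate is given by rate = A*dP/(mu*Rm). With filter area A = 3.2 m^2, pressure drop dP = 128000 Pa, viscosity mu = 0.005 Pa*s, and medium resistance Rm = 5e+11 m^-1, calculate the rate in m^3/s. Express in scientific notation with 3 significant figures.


rate = A * dP / (mu * Rm)
rate = 3.2 * 128000 / (0.005 * 5e+11)
rate = 409600.0 / 2.500e+09
rate = 1.64e-04 m^3/s


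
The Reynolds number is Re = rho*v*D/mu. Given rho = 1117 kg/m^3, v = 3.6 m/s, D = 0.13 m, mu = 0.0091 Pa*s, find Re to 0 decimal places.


Re = rho * v * D / mu
Re = 1117 * 3.6 * 0.13 / 0.0091
Re = 522.756 / 0.0091
Re = 57446


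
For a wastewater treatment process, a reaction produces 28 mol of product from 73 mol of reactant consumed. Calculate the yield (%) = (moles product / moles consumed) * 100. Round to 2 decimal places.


Yield = (moles product / moles consumed) * 100%
Yield = (28 / 73) * 100
Yield = 0.3836 * 100
Yield = 38.36%


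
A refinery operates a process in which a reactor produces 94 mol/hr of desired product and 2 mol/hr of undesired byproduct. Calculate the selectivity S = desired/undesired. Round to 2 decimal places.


S = desired product rate / undesired product rate
S = 94 / 2
S = 47.00


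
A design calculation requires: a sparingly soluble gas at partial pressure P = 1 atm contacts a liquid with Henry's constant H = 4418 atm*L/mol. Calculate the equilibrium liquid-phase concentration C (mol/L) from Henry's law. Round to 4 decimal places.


C = P / H
C = 1 / 4418
C = 0.0002 mol/L


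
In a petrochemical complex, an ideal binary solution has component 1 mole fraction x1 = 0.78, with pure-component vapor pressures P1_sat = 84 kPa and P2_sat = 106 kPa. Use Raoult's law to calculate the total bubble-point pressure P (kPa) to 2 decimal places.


P = x1*P1_sat + x2*P2_sat
x2 = 1 - x1 = 1 - 0.78 = 0.22
P = 0.78*84 + 0.22*106
P = 65.52 + 23.32
P = 88.84 kPa


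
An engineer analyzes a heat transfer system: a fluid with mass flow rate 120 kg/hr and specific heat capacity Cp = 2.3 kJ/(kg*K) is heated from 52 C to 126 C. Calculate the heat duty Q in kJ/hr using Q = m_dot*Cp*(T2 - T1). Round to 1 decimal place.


Q = m_dot * Cp * (T2 - T1)
Q = 120 * 2.3 * (126 - 52)
Q = 120 * 2.3 * 74
Q = 20424.0 kJ/hr


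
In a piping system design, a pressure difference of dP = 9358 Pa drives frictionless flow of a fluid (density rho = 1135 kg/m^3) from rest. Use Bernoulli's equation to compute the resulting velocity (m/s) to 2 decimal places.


v = sqrt(2*dP/rho)
v = sqrt(2*9358/1135)
v = sqrt(16.489868)
v = 4.06 m/s


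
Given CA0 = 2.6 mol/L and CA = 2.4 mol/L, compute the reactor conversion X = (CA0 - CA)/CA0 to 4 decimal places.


X = (CA0 - CA) / CA0
X = (2.6 - 2.4) / 2.6
X = 0.2 / 2.6
X = 0.0769


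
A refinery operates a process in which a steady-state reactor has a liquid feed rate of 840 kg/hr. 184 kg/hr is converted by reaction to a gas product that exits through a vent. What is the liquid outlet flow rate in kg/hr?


Steady-state mass balance on the main outlet: F_out = F_in - F_removed
F_out = 840 - 184
F_out = 656 kg/hr


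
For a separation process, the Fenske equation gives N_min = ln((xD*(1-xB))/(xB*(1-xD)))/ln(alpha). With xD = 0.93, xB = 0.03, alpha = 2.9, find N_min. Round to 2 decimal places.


N_min = ln((xD*(1-xB))/(xB*(1-xD))) / ln(alpha)
Numerator inside ln: 0.9021 / 0.0021 = 429.571429
ln(429.571429) = 6.062788
ln(alpha) = ln(2.9) = 1.064711
N_min = 6.062788 / 1.064711 = 5.69


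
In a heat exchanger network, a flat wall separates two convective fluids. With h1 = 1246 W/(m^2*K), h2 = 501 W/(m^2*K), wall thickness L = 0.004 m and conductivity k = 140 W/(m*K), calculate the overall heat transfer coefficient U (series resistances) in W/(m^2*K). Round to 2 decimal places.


1/U = 1/h1 + L/k + 1/h2
1/U = 1/1246 + 0.004/140 + 1/501
1/U = 0.0008025682 + 2.85714e-05 + 0.001996008
1/U = 0.0028271476
U = 353.71 W/(m^2*K)


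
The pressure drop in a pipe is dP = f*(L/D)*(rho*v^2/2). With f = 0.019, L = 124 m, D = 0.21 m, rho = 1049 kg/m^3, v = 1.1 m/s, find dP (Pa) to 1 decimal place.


dP = f * (L/D) * (rho*v^2/2)
dP = 0.019 * (124/0.21) * (1049*1.1^2/2)
L/D = 590.47619048
rho*v^2/2 = 1049*1.21/2 = 634.645
dP = 0.019 * 590.47619048 * 634.645
dP = 7120.1 Pa


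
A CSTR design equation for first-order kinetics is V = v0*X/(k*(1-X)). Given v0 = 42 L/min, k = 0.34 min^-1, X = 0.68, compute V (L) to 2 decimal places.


V = v0 * X / (k * (1 - X))
V = 42 * 0.68 / (0.34 * (1 - 0.68))
V = 28.56 / (0.34 * 0.32)
V = 28.56 / 0.1088
V = 262.50 L


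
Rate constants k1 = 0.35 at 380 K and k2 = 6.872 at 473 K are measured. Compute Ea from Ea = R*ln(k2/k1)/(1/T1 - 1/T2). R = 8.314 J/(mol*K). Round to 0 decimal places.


Ea = R * ln(k2/k1) / (1/T1 - 1/T2)
ln(k2/k1) = ln(6.872/0.35) = 2.9772773
1/T1 - 1/T2 = 1/380 - 1/473 = 0.000517414043
Ea = 8.314 * 2.9772773 / 0.000517414043
Ea = 47840 J/mol


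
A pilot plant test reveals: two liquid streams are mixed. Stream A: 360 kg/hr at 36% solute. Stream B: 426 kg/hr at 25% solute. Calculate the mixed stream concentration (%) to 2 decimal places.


Mass balance on solute: F1*x1 + F2*x2 = F3*x3
F3 = F1 + F2 = 360 + 426 = 786 kg/hr
x3 = (F1*x1 + F2*x2)/F3
x3 = (360*0.36 + 426*0.25) / 786
x3 = 30.04%


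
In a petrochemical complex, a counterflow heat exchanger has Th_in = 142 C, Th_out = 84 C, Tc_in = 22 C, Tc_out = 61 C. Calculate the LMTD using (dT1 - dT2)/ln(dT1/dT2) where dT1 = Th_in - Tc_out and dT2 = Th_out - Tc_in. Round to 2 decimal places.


dT1 = Th_in - Tc_out = 142 - 61 = 81
dT2 = Th_out - Tc_in = 84 - 22 = 62
LMTD = (dT1 - dT2) / ln(dT1/dT2)
LMTD = (81 - 62) / ln(81/62)
LMTD = 71.08 K


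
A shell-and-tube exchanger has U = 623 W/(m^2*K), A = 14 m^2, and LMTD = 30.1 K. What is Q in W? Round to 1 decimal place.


Q = U * A * LMTD
Q = 623 * 14 * 30.1
Q = 262532.2 W


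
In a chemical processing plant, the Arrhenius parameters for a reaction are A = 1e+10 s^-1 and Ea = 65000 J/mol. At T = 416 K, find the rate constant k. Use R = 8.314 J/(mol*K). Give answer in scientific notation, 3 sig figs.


k = A * exp(-Ea/(R*T))
k = 1e+10 * exp(-65000 / (8.314 * 416))
k = 1e+10 * exp(-18.793601)
k = 6.89e+01


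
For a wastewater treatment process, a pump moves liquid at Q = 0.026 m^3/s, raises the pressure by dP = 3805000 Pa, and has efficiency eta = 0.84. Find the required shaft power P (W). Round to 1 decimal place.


P = Q * dP / eta
P = 0.026 * 3805000 / 0.84
P = 98930.0 / 0.84
P = 117773.8 W


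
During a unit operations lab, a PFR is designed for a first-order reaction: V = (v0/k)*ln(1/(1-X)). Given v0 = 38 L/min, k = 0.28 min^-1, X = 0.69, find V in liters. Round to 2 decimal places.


V = (v0/k) * ln(1/(1-X))
V = (38/0.28) * ln(1/(1-0.69))
V = 135.714286 * ln(3.225806)
V = 135.714286 * 1.171183
V = 158.95 L


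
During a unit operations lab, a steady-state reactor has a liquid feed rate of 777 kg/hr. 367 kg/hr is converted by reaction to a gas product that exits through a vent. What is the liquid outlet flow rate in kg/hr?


Steady-state mass balance on the main outlet: F_out = F_in - F_removed
F_out = 777 - 367
F_out = 410 kg/hr


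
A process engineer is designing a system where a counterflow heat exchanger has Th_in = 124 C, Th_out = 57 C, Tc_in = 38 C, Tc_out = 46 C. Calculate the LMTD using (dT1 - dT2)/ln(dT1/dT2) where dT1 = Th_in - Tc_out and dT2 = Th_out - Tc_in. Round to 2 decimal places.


dT1 = Th_in - Tc_out = 124 - 46 = 78
dT2 = Th_out - Tc_in = 57 - 38 = 19
LMTD = (dT1 - dT2) / ln(dT1/dT2)
LMTD = (78 - 19) / ln(78/19)
LMTD = 41.78 K


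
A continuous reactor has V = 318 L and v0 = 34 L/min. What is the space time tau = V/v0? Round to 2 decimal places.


tau = V / v0
tau = 318 / 34
tau = 9.35 min


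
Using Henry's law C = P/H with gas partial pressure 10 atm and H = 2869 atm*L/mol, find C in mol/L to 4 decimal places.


C = P / H
C = 10 / 2869
C = 0.0035 mol/L


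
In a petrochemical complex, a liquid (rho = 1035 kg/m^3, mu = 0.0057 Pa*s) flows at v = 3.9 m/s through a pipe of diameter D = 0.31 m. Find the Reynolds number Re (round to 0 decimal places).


Re = rho * v * D / mu
Re = 1035 * 3.9 * 0.31 / 0.0057
Re = 1251.315 / 0.0057
Re = 219529


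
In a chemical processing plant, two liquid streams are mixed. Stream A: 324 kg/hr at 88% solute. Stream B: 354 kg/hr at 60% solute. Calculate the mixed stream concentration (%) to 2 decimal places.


Mass balance on solute: F1*x1 + F2*x2 = F3*x3
F3 = F1 + F2 = 324 + 354 = 678 kg/hr
x3 = (F1*x1 + F2*x2)/F3
x3 = (324*0.88 + 354*0.6) / 678
x3 = 73.38%


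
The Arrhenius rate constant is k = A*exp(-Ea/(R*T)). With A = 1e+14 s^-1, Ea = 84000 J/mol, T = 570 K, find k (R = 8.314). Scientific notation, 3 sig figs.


k = A * exp(-Ea/(R*T))
k = 1e+14 * exp(-84000 / (8.314 * 570))
k = 1e+14 * exp(-17.725333)
k = 2.00e+06


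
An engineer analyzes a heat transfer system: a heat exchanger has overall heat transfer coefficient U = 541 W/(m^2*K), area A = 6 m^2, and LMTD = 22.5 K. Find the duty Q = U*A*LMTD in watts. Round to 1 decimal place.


Q = U * A * LMTD
Q = 541 * 6 * 22.5
Q = 73035.0 W


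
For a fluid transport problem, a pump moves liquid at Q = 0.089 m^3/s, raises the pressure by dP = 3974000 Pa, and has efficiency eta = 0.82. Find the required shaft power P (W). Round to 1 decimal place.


P = Q * dP / eta
P = 0.089 * 3974000 / 0.82
P = 353686.0 / 0.82
P = 431324.4 W


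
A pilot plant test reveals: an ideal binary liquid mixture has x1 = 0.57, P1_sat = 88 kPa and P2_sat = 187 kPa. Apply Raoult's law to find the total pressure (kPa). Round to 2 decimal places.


P = x1*P1_sat + x2*P2_sat
x2 = 1 - x1 = 1 - 0.57 = 0.43
P = 0.57*88 + 0.43*187
P = 50.16 + 80.41
P = 130.57 kPa


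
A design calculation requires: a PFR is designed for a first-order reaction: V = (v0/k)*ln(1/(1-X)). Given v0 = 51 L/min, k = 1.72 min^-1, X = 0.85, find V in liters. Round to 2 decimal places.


V = (v0/k) * ln(1/(1-X))
V = (51/1.72) * ln(1/(1-0.85))
V = 29.651163 * ln(6.666667)
V = 29.651163 * 1.89712
V = 56.25 L


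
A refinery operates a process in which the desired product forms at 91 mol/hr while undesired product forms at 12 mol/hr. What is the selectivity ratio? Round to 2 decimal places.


S = desired product rate / undesired product rate
S = 91 / 12
S = 7.58


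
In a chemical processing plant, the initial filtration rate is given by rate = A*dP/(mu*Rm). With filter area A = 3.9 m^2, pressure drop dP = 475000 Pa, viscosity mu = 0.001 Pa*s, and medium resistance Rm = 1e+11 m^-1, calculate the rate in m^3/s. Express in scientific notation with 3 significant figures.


rate = A * dP / (mu * Rm)
rate = 3.9 * 475000 / (0.001 * 1e+11)
rate = 1852500.0 / 1.000e+08
rate = 1.85e-02 m^3/s


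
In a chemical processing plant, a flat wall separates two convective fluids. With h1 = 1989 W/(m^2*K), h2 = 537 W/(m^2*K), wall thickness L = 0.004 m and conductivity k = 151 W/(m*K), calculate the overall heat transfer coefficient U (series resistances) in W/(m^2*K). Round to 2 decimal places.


1/U = 1/h1 + L/k + 1/h2
1/U = 1/1989 + 0.004/151 + 1/537
1/U = 0.0005027652 + 2.64901e-05 + 0.0018621974
1/U = 0.0023914527
U = 418.16 W/(m^2*K)


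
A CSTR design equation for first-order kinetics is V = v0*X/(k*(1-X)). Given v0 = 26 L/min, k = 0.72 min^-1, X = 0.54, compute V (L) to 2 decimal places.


V = v0 * X / (k * (1 - X))
V = 26 * 0.54 / (0.72 * (1 - 0.54))
V = 14.04 / (0.72 * 0.46)
V = 14.04 / 0.3312
V = 42.39 L


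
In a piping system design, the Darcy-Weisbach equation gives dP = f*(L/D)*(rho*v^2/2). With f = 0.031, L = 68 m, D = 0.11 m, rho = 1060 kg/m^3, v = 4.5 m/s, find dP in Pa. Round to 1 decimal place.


dP = f * (L/D) * (rho*v^2/2)
dP = 0.031 * (68/0.11) * (1060*4.5^2/2)
L/D = 618.18181818
rho*v^2/2 = 1060*20.25/2 = 10732.5
dP = 0.031 * 618.18181818 * 10732.5
dP = 205673.7 Pa


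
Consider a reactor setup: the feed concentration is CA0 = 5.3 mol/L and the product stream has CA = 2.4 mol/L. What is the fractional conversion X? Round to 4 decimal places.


X = (CA0 - CA) / CA0
X = (5.3 - 2.4) / 5.3
X = 2.9 / 5.3
X = 0.5472


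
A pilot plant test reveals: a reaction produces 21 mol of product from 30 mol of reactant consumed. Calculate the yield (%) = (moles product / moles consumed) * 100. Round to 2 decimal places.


Yield = (moles product / moles consumed) * 100%
Yield = (21 / 30) * 100
Yield = 0.7 * 100
Yield = 70.00%


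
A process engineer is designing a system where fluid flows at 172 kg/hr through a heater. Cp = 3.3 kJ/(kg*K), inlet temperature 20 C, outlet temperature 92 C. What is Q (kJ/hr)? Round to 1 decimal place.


Q = m_dot * Cp * (T2 - T1)
Q = 172 * 3.3 * (92 - 20)
Q = 172 * 3.3 * 72
Q = 40867.2 kJ/hr


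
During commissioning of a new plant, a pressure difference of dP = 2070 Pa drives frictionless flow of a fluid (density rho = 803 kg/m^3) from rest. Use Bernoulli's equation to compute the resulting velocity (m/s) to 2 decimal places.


v = sqrt(2*dP/rho)
v = sqrt(2*2070/803)
v = sqrt(5.155666)
v = 2.27 m/s


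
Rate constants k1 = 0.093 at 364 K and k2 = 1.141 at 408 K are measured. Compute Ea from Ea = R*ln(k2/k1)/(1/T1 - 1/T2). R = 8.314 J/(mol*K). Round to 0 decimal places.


Ea = R * ln(k2/k1) / (1/T1 - 1/T2)
ln(k2/k1) = ln(1.141/0.093) = 2.5070609
1/T1 - 1/T2 = 1/364 - 1/408 = 0.000296272355
Ea = 8.314 * 2.5070609 / 0.000296272355
Ea = 70353 J/mol


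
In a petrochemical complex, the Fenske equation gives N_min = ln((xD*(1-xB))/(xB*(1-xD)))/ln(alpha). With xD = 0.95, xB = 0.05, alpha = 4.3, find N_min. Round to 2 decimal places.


N_min = ln((xD*(1-xB))/(xB*(1-xD))) / ln(alpha)
Numerator inside ln: 0.9025 / 0.0025 = 361.0
ln(361.0) = 5.888878
ln(alpha) = ln(4.3) = 1.458615
N_min = 5.888878 / 1.458615 = 4.04


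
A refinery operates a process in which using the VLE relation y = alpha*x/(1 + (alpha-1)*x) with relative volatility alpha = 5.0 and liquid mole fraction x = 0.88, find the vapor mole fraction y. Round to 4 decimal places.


y = alpha*x / (1 + (alpha-1)*x)
y = 5.0*0.88 / (1 + (5.0-1)*0.88)
y = 4.4 / (1 + 3.52)
y = 4.4 / 4.52
y = 0.9735


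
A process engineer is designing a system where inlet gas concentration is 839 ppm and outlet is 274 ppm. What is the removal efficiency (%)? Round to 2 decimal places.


Efficiency = (G_in - G_out) / G_in * 100%
Efficiency = (839 - 274) / 839 * 100
Efficiency = 565 / 839 * 100
Efficiency = 67.34%


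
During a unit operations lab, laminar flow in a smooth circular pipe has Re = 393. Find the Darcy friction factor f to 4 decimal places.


f = 64 / Re
f = 64 / 393
f = 0.1628


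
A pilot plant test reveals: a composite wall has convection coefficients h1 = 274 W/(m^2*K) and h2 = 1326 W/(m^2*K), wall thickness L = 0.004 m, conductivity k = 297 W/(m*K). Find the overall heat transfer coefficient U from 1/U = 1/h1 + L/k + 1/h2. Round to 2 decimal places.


1/U = 1/h1 + L/k + 1/h2
1/U = 1/274 + 0.004/297 + 1/1326
1/U = 0.003649635 + 1.3468e-05 + 0.0007541478
1/U = 0.0044172508
U = 226.39 W/(m^2*K)


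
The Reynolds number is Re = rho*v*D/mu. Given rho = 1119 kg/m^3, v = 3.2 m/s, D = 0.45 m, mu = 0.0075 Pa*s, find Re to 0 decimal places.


Re = rho * v * D / mu
Re = 1119 * 3.2 * 0.45 / 0.0075
Re = 1611.36 / 0.0075
Re = 214848
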